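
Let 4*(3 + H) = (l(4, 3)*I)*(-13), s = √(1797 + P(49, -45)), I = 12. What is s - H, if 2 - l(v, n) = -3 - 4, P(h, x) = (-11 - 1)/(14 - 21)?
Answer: 354 + 3*√9793/7 ≈ 396.41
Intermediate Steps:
P(h, x) = 12/7 (P(h, x) = -12/(-7) = -12*(-⅐) = 12/7)
l(v, n) = 9 (l(v, n) = 2 - (-3 - 4) = 2 - 1*(-7) = 2 + 7 = 9)
s = 3*√9793/7 (s = √(1797 + 12/7) = √(12591/7) = 3*√9793/7 ≈ 42.411)
H = -354 (H = -3 + ((9*12)*(-13))/4 = -3 + (108*(-13))/4 = -3 + (¼)*(-1404) = -3 - 351 = -354)
s - H = 3*√9793/7 - 1*(-354) = 3*√9793/7 + 354 = 354 + 3*√9793/7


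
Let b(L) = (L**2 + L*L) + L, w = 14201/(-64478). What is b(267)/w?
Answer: -9210359910/14201 ≈ -6.4857e+5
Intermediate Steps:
w = -14201/64478 (w = 14201*(-1/64478) = -14201/64478 ≈ -0.22025)
b(L) = L + 2*L**2 (b(L) = (L**2 + L**2) + L = 2*L**2 + L = L + 2*L**2)
b(267)/w = (267*(1 + 2*267))/(-14201/64478) = (267*(1 + 534))*(-64478/14201) = (267*535)*(-64478/14201) = 142845*(-64478/14201) = -9210359910/14201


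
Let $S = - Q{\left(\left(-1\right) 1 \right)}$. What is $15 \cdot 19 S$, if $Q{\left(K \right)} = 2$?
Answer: $-570$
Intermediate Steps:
$S = -2$ ($S = \left(-1\right) 2 = -2$)
$15 \cdot 19 S = 15 \cdot 19 \left(-2\right) = 285 \left(-2\right) = -570$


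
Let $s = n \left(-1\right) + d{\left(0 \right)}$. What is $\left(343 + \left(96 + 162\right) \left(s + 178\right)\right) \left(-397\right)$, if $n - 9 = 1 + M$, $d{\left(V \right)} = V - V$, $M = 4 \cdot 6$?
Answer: $-14885515$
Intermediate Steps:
$M = 24$
$d{\left(V \right)} = 0$
$n = 34$ ($n = 9 + \left(1 + 24\right) = 9 + 25 = 34$)
$s = -34$ ($s = 34 \left(-1\right) + 0 = -34 + 0 = -34$)
$\left(343 + \left(96 + 162\right) \left(s + 178\right)\right) \left(-397\right) = \left(343 + \left(96 + 162\right) \left(-34 + 178\right)\right) \left(-397\right) = \left(343 + 258 \cdot 144\right) \left(-397\right) = \left(343 + 37152\right) \left(-397\right) = 37495 \left(-397\right) = -14885515$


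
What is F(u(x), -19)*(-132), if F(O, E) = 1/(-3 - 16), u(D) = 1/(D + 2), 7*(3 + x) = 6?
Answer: 132/19 ≈ 6.9474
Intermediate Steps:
x = -15/7 (x = -3 + (⅐)*6 = -3 + 6/7 = -15/7 ≈ -2.1429)
u(D) = 1/(2 + D)
F(O, E) = -1/19 (F(O, E) = 1/(-19) = -1/19)
F(u(x), -19)*(-132) = -1/19*(-132) = 132/19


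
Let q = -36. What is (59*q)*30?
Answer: -63720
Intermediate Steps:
(59*q)*30 = (59*(-36))*30 = -2124*30 = -63720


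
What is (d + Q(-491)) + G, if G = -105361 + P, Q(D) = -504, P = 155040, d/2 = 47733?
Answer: 144641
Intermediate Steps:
d = 95466 (d = 2*47733 = 95466)
G = 49679 (G = -105361 + 155040 = 49679)
(d + Q(-491)) + G = (95466 - 504) + 49679 = 94962 + 49679 = 144641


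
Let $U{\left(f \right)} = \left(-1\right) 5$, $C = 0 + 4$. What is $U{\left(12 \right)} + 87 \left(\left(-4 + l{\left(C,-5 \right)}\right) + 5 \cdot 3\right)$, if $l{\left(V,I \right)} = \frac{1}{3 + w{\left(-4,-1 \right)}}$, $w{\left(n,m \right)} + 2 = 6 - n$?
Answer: $\frac{10559}{11} \approx 959.91$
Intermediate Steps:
$C = 4$
$w{\left(n,m \right)} = 4 - n$ ($w{\left(n,m \right)} = -2 - \left(-6 + n\right) = 4 - n$)
$U{\left(f \right)} = -5$
$l{\left(V,I \right)} = \frac{1}{11}$ ($l{\left(V,I \right)} = \frac{1}{3 + \left(4 - -4\right)} = \frac{1}{3 + \left(4 + 4\right)} = \frac{1}{3 + 8} = \frac{1}{11}$)
$U{\left(12 \right)} + 87 \left(\left(-4 + l{\left(C,-5 \right)}\right) + 5 \cdot 3\right) = -5 + 87 \left(\left(-4 + \frac{1}{11}\right) + 5 \cdot 3\right) = -5 + 87 \left(- \frac{43}{11} + 15\right) = -5 + 87 \cdot \frac{122}{11} = -5 + \frac{10614}{11} = \frac{10559}{11}$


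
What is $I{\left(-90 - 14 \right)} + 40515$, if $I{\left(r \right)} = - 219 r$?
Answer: $63291$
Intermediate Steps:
$I{\left(-90 - 14 \right)} + 40515 = - 219 \left(-90 - 14\right) + 40515 = \left(-219\right) \left(-104\right) + 40515 = 22776 + 40515 = 63291$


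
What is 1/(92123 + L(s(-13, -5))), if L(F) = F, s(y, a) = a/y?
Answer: 13/1197604 ≈ 1.0855e-5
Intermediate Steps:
1/(92123 + L(s(-13, -5))) = 1/(92123 - 5/(-13)) = 1/(92123 - 5*(-1/13)) = 1/(92123 + 5/13) = 1/(1197604/13) = 13/1197604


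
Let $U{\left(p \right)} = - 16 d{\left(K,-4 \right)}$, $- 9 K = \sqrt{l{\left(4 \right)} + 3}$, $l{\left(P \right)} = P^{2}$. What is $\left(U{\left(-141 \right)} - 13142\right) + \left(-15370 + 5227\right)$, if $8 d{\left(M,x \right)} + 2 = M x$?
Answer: $-23281 - \frac{8 \sqrt{19}}{9} \approx -23285.0$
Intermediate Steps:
$K = - \frac{\sqrt{19}}{9}$ ($K = - \frac{\sqrt{4^{2} + 3}}{9} = - \frac{\sqrt{16 + 3}}{9} = - \frac{\sqrt{19}}{9} \approx -0.48432$)
$d{\left(M,x \right)} = - \frac{1}{4} + \frac{M x}{8}$
$U{\left(p \right)} = 4 - \frac{8 \sqrt{19}}{9}$ ($U{\left(p \right)} = - 16 \left(- \frac{1}{4} + \frac{1}{8} \left(- \frac{\sqrt{19}}{9}\right) \left(-4\right)\right) = - 16 \left(- \frac{1}{4} + \frac{\sqrt{19}}{18}\right) = 4 - \frac{8 \sqrt{19}}{9}$)
$\left(U{\left(-141 \right)} - 13142\right) + \left(-15370 + 5227\right) = \left(\left(4 - \frac{8 \sqrt{19}}{9}\right) - 13142\right) + \left(-15370 + 5227\right) = \left(-13138 - \frac{8 \sqrt{19}}{9}\right) - 10143 = -23281 - \frac{8 \sqrt{19}}{9}$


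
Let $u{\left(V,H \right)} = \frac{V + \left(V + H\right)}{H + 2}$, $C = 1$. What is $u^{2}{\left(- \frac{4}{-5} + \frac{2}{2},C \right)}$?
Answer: $\frac{529}{225} \approx 2.3511$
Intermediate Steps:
$u{\left(V,H \right)} = \frac{H + 2 V}{2 + H}$ ($u{\left(V,H \right)} = \frac{V + \left(H + V\right)}{2 + H} = \frac{H + 2 V}{2 + H}$)
$u^{2}{\left(- \frac{4}{-5} + \frac{2}{2},C \right)} = \left(\frac{1 + 2 \left(- \frac{4}{-5} + \frac{2}{2}\right)}{2 + 1}\right)^{2} = \left(\frac{1 + 2 \left(\left(-4\right) \left(- \frac{1}{5}\right) + 2 \cdot \frac{1}{2}\right)}{3}\right)^{2} = \left(\frac{1 + 2 \left(\frac{4}{5} + 1\right)}{3}\right)^{2} = \left(\frac{1 + 2 \cdot \frac{9}{5}}{3}\right)^{2} = \left(\frac{1 + \frac{18}{5}}{3}\right)^{2} = \left(\frac{1}{3} \cdot \frac{23}{5}\right)^{2} = \left(\frac{23}{15}\right)^{2} = \frac{529}{225}$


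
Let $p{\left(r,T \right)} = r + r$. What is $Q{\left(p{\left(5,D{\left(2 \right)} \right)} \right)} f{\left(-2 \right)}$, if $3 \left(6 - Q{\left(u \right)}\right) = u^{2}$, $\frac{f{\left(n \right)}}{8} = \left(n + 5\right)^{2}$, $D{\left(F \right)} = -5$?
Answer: $-1968$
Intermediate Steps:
$p{\left(r,T \right)} = 2 r$
$f{\left(n \right)} = 8 \left(5 + n\right)^{2}$ ($f{\left(n \right)} = 8 \left(n + 5\right)^{2} = 8 \left(5 + n\right)^{2}$)
$Q{\left(u \right)} = 6 - \frac{u^{2}}{3}$
$Q{\left(p{\left(5,D{\left(2 \right)} \right)} \right)} f{\left(-2 \right)} = \left(6 - \frac{\left(2 \cdot 5\right)^{2}}{3}\right) 8 \left(5 - 2\right)^{2} = \left(6 - \frac{10^{2}}{3}\right) 8 \cdot 3^{2} = \left(6 - \frac{100}{3}\right) 8 \cdot 9 = \left(6 - \frac{100}{3}\right) 72 = \left(- \frac{82}{3}\right) 72 = -1968$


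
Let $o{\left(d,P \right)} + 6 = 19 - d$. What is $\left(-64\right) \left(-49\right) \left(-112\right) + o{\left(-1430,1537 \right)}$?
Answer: $-349789$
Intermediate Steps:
$o{\left(d,P \right)} = 13 - d$ ($o{\left(d,P \right)} = -6 - \left(-19 + d\right) = 13 - d$)
$\left(-64\right) \left(-49\right) \left(-112\right) + o{\left(-1430,1537 \right)} = \left(-64\right) \left(-49\right) \left(-112\right) + \left(13 - -1430\right) = 3136 \left(-112\right) + \left(13 + 1430\right) = -351232 + 1443 = -349789$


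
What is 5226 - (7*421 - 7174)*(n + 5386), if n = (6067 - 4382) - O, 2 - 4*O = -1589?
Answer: 112852215/4 ≈ 2.8213e+7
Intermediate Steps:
O = 1591/4 (O = ½ - ¼*(-1589) = ½ + 1589/4 = 1591/4 ≈ 397.75)
n = 5149/4 (n = (6067 - 4382) - 1*1591/4 = 1685 - 1591/4 = 5149/4 ≈ 1287.3)
5226 - (7*421 - 7174)*(n + 5386) = 5226 - (7*421 - 7174)*(5149/4 + 5386) = 5226 - (2947 - 7174)*26693/4 = 5226 - (-4227)*26693/4 = 5226 - 1*(-112831311/4) = 5226 + 112831311/4 = 112852215/4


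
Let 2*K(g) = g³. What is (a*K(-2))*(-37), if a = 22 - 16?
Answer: 888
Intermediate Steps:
a = 6
K(g) = g³/2
(a*K(-2))*(-37) = (6*((½)*(-2)³))*(-37) = (6*((½)*(-8)))*(-37) = (6*(-4))*(-37) = -24*(-37) = 888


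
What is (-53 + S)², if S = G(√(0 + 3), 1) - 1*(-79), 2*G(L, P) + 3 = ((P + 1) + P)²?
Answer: 841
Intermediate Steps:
G(L, P) = -3/2 + (1 + 2*P)²/2 (G(L, P) = -3/2 + ((P + 1) + P)²/2 = -3/2 + ((1 + P) + P)²/2 = -3/2 + (1 + 2*P)²/2)
S = 82 (S = (-3/2 + (1 + 2*1)²/2) - 1*(-79) = (-3/2 + (1 + 2)²/2) + 79 = (-3/2 + (½)*3²) + 79 = (-3/2 + (½)*9) + 79 = (-3/2 + 9/2) + 79 = 3 + 79 = 82)
(-53 + S)² = (-53 + 82)² = 29² = 841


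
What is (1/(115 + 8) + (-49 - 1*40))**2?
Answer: 119814916/15129 ≈ 7919.6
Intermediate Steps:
(1/(115 + 8) + (-49 - 1*40))**2 = (1/123 + (-49 - 40))**2 = (1/123 - 89)**2 = (-10946/123)**2 = 119814916/15129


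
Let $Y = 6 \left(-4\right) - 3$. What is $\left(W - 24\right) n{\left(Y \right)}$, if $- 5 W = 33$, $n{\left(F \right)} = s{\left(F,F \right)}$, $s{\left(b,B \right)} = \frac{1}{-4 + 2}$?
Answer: $\frac{153}{10} \approx 15.3$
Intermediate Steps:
$Y = -27$ ($Y = -24 - 3 = -27$)
$s{\left(b,B \right)} = - \frac{1}{2}$ ($s{\left(b,B \right)} = \frac{1}{-2} = - \frac{1}{2}$)
$n{\left(F \right)} = - \frac{1}{2}$
$W = - \frac{33}{5}$ ($W = \left(- \frac{1}{5}\right) 33 = - \frac{33}{5} \approx -6.6$)
$\left(W - 24\right) n{\left(Y \right)} = \left(- \frac{33}{5} - 24\right) \left(- \frac{1}{2}\right) = \left(- \frac{153}{5}\right) \left(- \frac{1}{2}\right) = \frac{153}{10}$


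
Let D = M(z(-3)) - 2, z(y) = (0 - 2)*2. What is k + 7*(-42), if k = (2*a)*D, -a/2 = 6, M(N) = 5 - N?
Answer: -462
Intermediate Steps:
z(y) = -4 (z(y) = -2*2 = -4)
a = -12 (a = -2*6 = -12)
D = 7 (D = (5 - 1*(-4)) - 2 = (5 + 4) - 2 = 9 - 2 = 7)
k = -168 (k = (2*(-12))*7 = -24*7 = -168)
k + 7*(-42) = -168 + 7*(-42) = -168 - 294 = -462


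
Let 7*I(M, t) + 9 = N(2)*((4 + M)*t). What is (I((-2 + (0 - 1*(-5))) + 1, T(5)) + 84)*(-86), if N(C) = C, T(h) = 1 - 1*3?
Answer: -47042/7 ≈ -6720.3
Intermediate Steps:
T(h) = -2 (T(h) = 1 - 3 = -2)
I(M, t) = -9/7 + 2*t*(4 + M)/7 (I(M, t) = -9/7 + (2*((4 + M)*t))/7 = -9/7 + (2*(t*(4 + M)))/7 = -9/7 + (2*t*(4 + M))/7 = -9/7 + 2*t*(4 + M)/7)
(I((-2 + (0 - 1*(-5))) + 1, T(5)) + 84)*(-86) = ((-9/7 + (8/7)*(-2) + (2/7)*((-2 + (0 - 1*(-5))) + 1)*(-2)) + 84)*(-86) = ((-9/7 - 16/7 + (2/7)*((-2 + (0 + 5)) + 1)*(-2)) + 84)*(-86) = ((-9/7 - 16/7 + (2/7)*((-2 + 5) + 1)*(-2)) + 84)*(-86) = ((-9/7 - 16/7 + (2/7)*(3 + 1)*(-2)) + 84)*(-86) = ((-9/7 - 16/7 + (2/7)*4*(-2)) + 84)*(-86) = ((-9/7 - 16/7 - 16/7) + 84)*(-86) = (-41/7 + 84)*(-86) = (547/7)*(-86) = -47042/7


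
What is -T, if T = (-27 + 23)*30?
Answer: 120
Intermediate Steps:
T = -120 (T = -4*30 = -120)
-T = -1*(-120) = 120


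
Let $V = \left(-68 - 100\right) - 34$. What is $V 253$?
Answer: $-51106$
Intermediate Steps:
$V = -202$ ($V = -168 - 34 = -202$)
$V 253 = \left(-202\right) 253 = -51106$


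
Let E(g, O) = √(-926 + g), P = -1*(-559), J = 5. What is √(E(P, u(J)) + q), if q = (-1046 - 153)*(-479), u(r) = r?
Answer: √(574321 + I*√367) ≈ 757.84 + 0.01*I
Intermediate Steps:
P = 559
q = 574321 (q = -1199*(-479) = 574321)
√(E(P, u(J)) + q) = √(√(-926 + 559) + 574321) = √(√(-367) + 574321) = √(I*√367 + 574321) = √(574321 + I*√367)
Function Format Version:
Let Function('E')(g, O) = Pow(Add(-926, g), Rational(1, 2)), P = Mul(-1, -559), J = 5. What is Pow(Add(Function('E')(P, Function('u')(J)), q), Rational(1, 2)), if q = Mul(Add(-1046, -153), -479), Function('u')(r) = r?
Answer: Pow(Add(574321, Mul(I, Pow(367, Rational(1, 2)))), Rational(1, 2)) ≈ Add(757.84, Mul(0.01, I))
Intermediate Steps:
P = 559
q = 574321 (q = Mul(-1199, -479) = 574321)
Pow(Add(Function('E')(P, Function('u')(J)), q), Rational(1, 2)) = Pow(Add(Pow(Add(-926, 559), Rational(1, 2)), 574321), Rational(1, 2)) = Pow(Add(Pow(-367, Rational(1, 2)), 574321), Rational(1, 2)) = Pow(Add(Mul(I, Pow(367, Rational(1, 2))), 574321), Rational(1, 2)) = Pow(Add(574321, Mul(I, Pow(367, Rational(1, 2)))), Rational(1, 2))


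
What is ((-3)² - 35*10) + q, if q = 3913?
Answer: 3572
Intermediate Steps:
((-3)² - 35*10) + q = ((-3)² - 35*10) + 3913 = (9 - 350) + 3913 = -341 + 3913 = 3572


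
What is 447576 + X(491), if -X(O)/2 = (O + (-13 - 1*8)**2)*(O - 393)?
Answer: 264904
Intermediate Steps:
X(O) = -2*(-393 + O)*(441 + O) (X(O) = -2*(O + (-13 - 1*8)**2)*(O - 393) = -2*(O + (-13 - 8)**2)*(-393 + O) = -2*(O + (-21)**2)*(-393 + O) = -2*(O + 441)*(-393 + O) = -2*(441 + O)*(-393 + O) = -2*(-393 + O)*(441 + O))
447576 + X(491) = 447576 + (346626 - 96*491 - 2*491**2) = 447576 + (346626 - 47136 - 2*241081) = 447576 + (346626 - 47136 - 482162) = 447576 - 182672 = 264904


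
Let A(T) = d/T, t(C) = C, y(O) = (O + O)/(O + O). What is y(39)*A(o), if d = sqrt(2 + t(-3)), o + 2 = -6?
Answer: -I/8 ≈ -0.125*I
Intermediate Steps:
o = -8 (o = -2 - 6 = -8)
y(O) = 1 (y(O) = (2*O)/((2*O)) = (2*O)*(1/(2*O)) = 1)
d = I (d = sqrt(2 - 3) = sqrt(-1) = I ≈ 1.0*I)
A(T) = I/T
y(39)*A(o) = 1*(I/(-8)) = 1*(I*(-1/8)) = 1*(-I/8) = -I/8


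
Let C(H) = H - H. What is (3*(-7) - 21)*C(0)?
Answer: 0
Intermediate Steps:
C(H) = 0
(3*(-7) - 21)*C(0) = (3*(-7) - 21)*0 = (-21 - 21)*0 = -42*0 = 0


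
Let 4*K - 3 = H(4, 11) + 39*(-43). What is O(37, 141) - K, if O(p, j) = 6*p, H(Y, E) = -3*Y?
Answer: 1287/2 ≈ 643.50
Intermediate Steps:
K = -843/2 (K = ¾ + (-3*4 + 39*(-43))/4 = ¾ + (-12 - 1677)/4 = ¾ + (¼)*(-1689) = ¾ - 1689/4 = -843/2 ≈ -421.50)
O(37, 141) - K = 6*37 - 1*(-843/2) = 222 + 843/2 = 1287/2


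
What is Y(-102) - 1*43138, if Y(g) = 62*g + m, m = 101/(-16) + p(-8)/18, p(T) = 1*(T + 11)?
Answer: -2374471/48 ≈ -49468.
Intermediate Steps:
p(T) = 11 + T (p(T) = 1*(11 + T) = 11 + T)
m = -295/48 (m = 101/(-16) + (11 - 8)/18 = 101*(-1/16) + 3*(1/18) = -101/16 + ⅙ = -295/48 ≈ -6.1458)
Y(g) = -295/48 + 62*g (Y(g) = 62*g - 295/48 = -295/48 + 62*g)
Y(-102) - 1*43138 = (-295/48 + 62*(-102)) - 1*43138 = (-295/48 - 6324) - 43138 = -303847/48 - 43138 = -2374471/48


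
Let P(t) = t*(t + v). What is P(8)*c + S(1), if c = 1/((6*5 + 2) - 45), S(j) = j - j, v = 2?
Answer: -80/13 ≈ -6.1538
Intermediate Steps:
P(t) = t*(2 + t) (P(t) = t*(t + 2) = t*(2 + t))
S(j) = 0
c = -1/13 (c = 1/((30 + 2) - 45) = 1/(32 - 45) = 1/(-13) = -1/13 ≈ -0.076923)
P(8)*c + S(1) = (8*(2 + 8))*(-1/13) + 0 = (8*10)*(-1/13) + 0 = 80*(-1/13) + 0 = -80/13 + 0 = -80/13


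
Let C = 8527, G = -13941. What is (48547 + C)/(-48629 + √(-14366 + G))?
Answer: -1387725773/1182403974 - 28537*I*√28307/1182403974 ≈ -1.1736 - 0.0040606*I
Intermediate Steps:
(48547 + C)/(-48629 + √(-14366 + G)) = (48547 + 8527)/(-48629 + √(-14366 - 13941)) = 57074/(-48629 + √(-28307)) = 57074/(-48629 + I*√28307)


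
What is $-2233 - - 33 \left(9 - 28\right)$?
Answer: $-2860$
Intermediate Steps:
$-2233 - - 33 \left(9 - 28\right) = -2233 - \left(-33\right) \left(-19\right) = -2233 - 627 = -2860$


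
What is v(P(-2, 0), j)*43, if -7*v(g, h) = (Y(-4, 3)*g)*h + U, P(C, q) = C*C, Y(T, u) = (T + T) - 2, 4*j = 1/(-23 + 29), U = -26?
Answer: 3569/21 ≈ 169.95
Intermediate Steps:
j = 1/24 (j = 1/(4*(-23 + 29)) = (¼)/6 = (¼)*(⅙) = 1/24 ≈ 0.041667)
Y(T, u) = -2 + 2*T (Y(T, u) = 2*T - 2 = -2 + 2*T)
P(C, q) = C²
v(g, h) = 26/7 + 10*g*h/7 (v(g, h) = -(((-2 + 2*(-4))*g)*h - 26)/7 = -(((-2 - 8)*g)*h - 26)/7 = -((-10*g)*h - 26)/7 = -(-10*g*h - 26)/7 = -(-26 - 10*g*h)/7 = 26/7 + 10*g*h/7)
v(P(-2, 0), j)*43 = (26/7 + (10/7)*(-2)²*(1/24))*43 = (26/7 + (10/7)*4*(1/24))*43 = (26/7 + 5/21)*43 = (83/21)*43 = 3569/21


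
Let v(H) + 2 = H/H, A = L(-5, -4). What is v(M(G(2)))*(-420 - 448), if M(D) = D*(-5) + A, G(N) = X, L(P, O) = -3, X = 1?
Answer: 868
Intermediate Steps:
A = -3
G(N) = 1
M(D) = -3 - 5*D (M(D) = D*(-5) - 3 = -5*D - 3 = -3 - 5*D)
v(H) = -1 (v(H) = -2 + H/H = -2 + 1 = -1)
v(M(G(2)))*(-420 - 448) = -(-420 - 448) = -1*(-868) = 868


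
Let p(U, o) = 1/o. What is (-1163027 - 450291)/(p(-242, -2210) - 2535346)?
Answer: 3565432780/5603114661 ≈ 0.63633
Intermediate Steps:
(-1163027 - 450291)/(p(-242, -2210) - 2535346) = (-1163027 - 450291)/(1/(-2210) - 2535346) = -1613318/(-1/2210 - 2535346) = -1613318/(-5603114661/2210) = -1613318*(-2210/5603114661) = 3565432780/5603114661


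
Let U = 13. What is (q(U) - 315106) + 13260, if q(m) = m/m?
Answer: -301845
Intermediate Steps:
q(m) = 1
(q(U) - 315106) + 13260 = (1 - 315106) + 13260 = -315105 + 13260 = -301845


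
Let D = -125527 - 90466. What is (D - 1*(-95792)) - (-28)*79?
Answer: -117989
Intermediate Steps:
D = -215993
(D - 1*(-95792)) - (-28)*79 = (-215993 - 1*(-95792)) - (-28)*79 = (-215993 + 95792) - 1*(-2212) = -120201 + 2212 = -117989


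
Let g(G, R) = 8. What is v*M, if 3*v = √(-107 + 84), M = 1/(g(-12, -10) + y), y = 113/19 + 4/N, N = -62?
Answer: 589*I*√23/24531 ≈ 0.11515*I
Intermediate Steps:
y = 3465/589 (y = 113/19 + 4/(-62) = 113*(1/19) + 4*(-1/62) = 113/19 - 2/31 = 3465/589 ≈ 5.8829)
M = 589/8177 (M = 1/(8 + 3465/589) = 1/(8177/589) = 589/8177 ≈ 0.072031)
v = I*√23/3 (v = √(-107 + 84)/3 = √(-23)/3 = (I*√23)/3 = I*√23/3 ≈ 1.5986*I)
v*M = (I*√23/3)*(589/8177) = 589*I*√23/24531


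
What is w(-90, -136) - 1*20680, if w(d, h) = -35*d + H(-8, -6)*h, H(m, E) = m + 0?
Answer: -16442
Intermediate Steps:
H(m, E) = m
w(d, h) = -35*d - 8*h
w(-90, -136) - 1*20680 = (-35*(-90) - 8*(-136)) - 1*20680 = (3150 + 1088) - 20680 = 4238 - 20680 = -16442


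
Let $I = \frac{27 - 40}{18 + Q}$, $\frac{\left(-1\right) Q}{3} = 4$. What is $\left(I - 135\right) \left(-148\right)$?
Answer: $\frac{60902}{3} \approx 20301.0$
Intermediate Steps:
$Q = -12$ ($Q = \left(-3\right) 4 = -12$)
$I = - \frac{13}{6}$ ($I = \frac{27 - 40}{18 - 12} = - \frac{13}{6} \approx -2.1667$)
$\left(I - 135\right) \left(-148\right) = \left(- \frac{13}{6} - 135\right) \left(-148\right) = \left(- \frac{823}{6}\right) \left(-148\right) = \frac{60902}{3}$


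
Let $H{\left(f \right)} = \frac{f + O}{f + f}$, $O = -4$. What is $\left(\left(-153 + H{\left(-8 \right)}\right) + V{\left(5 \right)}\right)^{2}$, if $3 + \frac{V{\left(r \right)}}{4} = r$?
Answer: $\frac{332929}{16} \approx 20808.0$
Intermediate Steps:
$V{\left(r \right)} = -12 + 4 r$
$H{\left(f \right)} = \frac{-4 + f}{2 f}$ ($H{\left(f \right)} = \frac{f - 4}{f + f} = \frac{-4 + f}{2 f}$)
$\left(\left(-153 + H{\left(-8 \right)}\right) + V{\left(5 \right)}\right)^{2} = \left(\left(-153 + \frac{-4 - 8}{2 \left(-8\right)}\right) + \left(-12 + 4 \cdot 5\right)\right)^{2} = \left(\left(-153 + \frac{1}{2} \left(- \frac{1}{8}\right) \left(-12\right)\right) + \left(-12 + 20\right)\right)^{2} = \left(\left(-153 + \frac{3}{4}\right) + 8\right)^{2} = \left(- \frac{609}{4} + 8\right)^{2} = \left(- \frac{577}{4}\right)^{2} = \frac{332929}{16}$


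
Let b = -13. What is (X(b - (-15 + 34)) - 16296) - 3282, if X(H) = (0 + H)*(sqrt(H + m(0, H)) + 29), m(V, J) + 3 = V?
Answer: -20506 - 32*I*sqrt(35) ≈ -20506.0 - 189.31*I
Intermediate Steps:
m(V, J) = -3 + V
X(H) = H*(29 + sqrt(-3 + H)) (X(H) = (0 + H)*(sqrt(H + (-3 + 0)) + 29) = H*(sqrt(H - 3) + 29) = H*(sqrt(-3 + H) + 29) = H*(29 + sqrt(-3 + H)))
(X(b - (-15 + 34)) - 16296) - 3282 = ((-13 - (-15 + 34))*(29 + sqrt(-3 + (-13 - (-15 + 34)))) - 16296) - 3282 = ((-13 - 1*19)*(29 + sqrt(-3 + (-13 - 1*19))) - 16296) - 3282 = ((-13 - 19)*(29 + sqrt(-3 + (-13 - 19))) - 16296) - 3282 = (-32*(29 + sqrt(-3 - 32)) - 16296) - 3282 = (-32*(29 + sqrt(-35)) - 16296) - 3282 = (-32*(29 + I*sqrt(35)) - 16296) - 3282 = ((-928 - 32*I*sqrt(35)) - 16296) - 3282 = (-17224 - 32*I*sqrt(35)) - 3282 = -20506 - 32*I*sqrt(35)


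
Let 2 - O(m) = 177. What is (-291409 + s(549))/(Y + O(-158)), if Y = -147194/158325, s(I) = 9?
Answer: 46135905000/27854069 ≈ 1656.3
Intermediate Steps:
O(m) = -175 (O(m) = 2 - 1*177 = 2 - 177 = -175)
Y = -147194/158325 (Y = -147194*1/158325 = -147194/158325 ≈ -0.92970)
(-291409 + s(549))/(Y + O(-158)) = (-291409 + 9)/(-147194/158325 - 175) = -291400/(-27854069/158325) = -291400*(-158325/27854069) = 46135905000/27854069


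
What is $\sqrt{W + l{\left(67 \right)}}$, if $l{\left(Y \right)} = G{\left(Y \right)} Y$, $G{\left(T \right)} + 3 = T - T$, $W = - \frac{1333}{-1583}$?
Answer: $\frac{5 i \sqrt{20062942}}{1583} \approx 14.148 i$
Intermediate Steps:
$W = \frac{1333}{1583}$ ($W = \left(-1333\right) \left(- \frac{1}{1583}\right) = \frac{1333}{1583} \approx 0.84207$)
$G{\left(T \right)} = -3$ ($G{\left(T \right)} = -3 + \left(T - T\right) = -3 + 0 = -3$)
$l{\left(Y \right)} = - 3 Y$
$\sqrt{W + l{\left(67 \right)}} = \sqrt{\frac{1333}{1583} - 201} = \sqrt{- \frac{316850}{1583}} = \frac{5 i \sqrt{20062942}}{1583}$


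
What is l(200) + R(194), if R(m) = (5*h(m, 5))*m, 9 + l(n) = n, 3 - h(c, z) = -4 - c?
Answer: 195161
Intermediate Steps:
h(c, z) = 7 + c (h(c, z) = 3 - (-4 - c) = 3 + (4 + c) = 7 + c)
l(n) = -9 + n
R(m) = m*(35 + 5*m) (R(m) = (5*(7 + m))*m = (35 + 5*m)*m = m*(35 + 5*m))
l(200) + R(194) = (-9 + 200) + 5*194*(7 + 194) = 191 + 5*194*201 = 191 + 194970 = 195161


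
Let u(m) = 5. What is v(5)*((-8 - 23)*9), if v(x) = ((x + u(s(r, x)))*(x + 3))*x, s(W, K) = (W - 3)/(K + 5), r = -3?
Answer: -111600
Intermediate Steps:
s(W, K) = (-3 + W)/(5 + K)
v(x) = x*(3 + x)*(5 + x) (v(x) = ((x + 5)*(x + 3))*x = ((5 + x)*(3 + x))*x = ((3 + x)*(5 + x))*x = x*(3 + x)*(5 + x))
v(5)*((-8 - 23)*9) = (5*(15 + 5² + 8*5))*((-8 - 23)*9) = (5*(15 + 25 + 40))*(-31*9) = (5*80)*(-279) = 400*(-279) = -111600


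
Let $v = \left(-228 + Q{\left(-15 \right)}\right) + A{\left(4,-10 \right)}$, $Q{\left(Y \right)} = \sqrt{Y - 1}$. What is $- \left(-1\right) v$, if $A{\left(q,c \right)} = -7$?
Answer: $-235 + 4 i \approx -235.0 + 4.0 i$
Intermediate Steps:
$Q{\left(Y \right)} = \sqrt{-1 + Y}$
$v = -235 + 4 i$ ($v = \left(-228 + \sqrt{-1 - 15}\right) - 7 = \left(-228 + \sqrt{-16}\right) - 7 = \left(-228 + 4 i\right) - 7 = -235 + 4 i \approx -235.0 + 4.0 i$)
$- \left(-1\right) v = - \left(-1\right) \left(-235 + 4 i\right) = - (235 - 4 i) = -235 + 4 i$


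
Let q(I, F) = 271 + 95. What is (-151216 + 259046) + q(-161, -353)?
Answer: 108196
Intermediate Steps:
q(I, F) = 366
(-151216 + 259046) + q(-161, -353) = (-151216 + 259046) + 366 = 107830 + 366 = 108196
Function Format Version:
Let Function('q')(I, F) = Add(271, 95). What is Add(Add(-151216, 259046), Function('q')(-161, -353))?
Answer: 108196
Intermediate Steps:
Function('q')(I, F) = 366
Add(Add(-151216, 259046), Function('q')(-161, -353)) = Add(Add(-151216, 259046), 366) = Add(107830, 366) = 108196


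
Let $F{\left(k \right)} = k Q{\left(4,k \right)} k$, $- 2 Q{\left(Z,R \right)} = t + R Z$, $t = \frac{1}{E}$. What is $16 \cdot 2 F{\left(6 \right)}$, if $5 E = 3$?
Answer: $-14784$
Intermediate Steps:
$E = \frac{3}{5}$ ($E = \frac{1}{5} \cdot 3 = \frac{3}{5} \approx 0.6$)
$t = \frac{5}{3}$ ($t = \frac{1}{\frac{3}{5}} = \frac{5}{3} \approx 1.6667$)
$Q{\left(Z,R \right)} = - \frac{5}{6} - \frac{R Z}{2}$ ($Q{\left(Z,R \right)} = - \frac{\frac{5}{3} + R Z}{2} = - \frac{5}{6} - \frac{R Z}{2}$)
$F{\left(k \right)} = k^{2} \left(- \frac{5}{6} - 2 k\right)$ ($F{\left(k \right)} = k \left(- \frac{5}{6} - \frac{1}{2} k 4\right) k = k \left(- \frac{5}{6} - 2 k\right) k = k^{2} \left(- \frac{5}{6} - 2 k\right)$)
$16 \cdot 2 F{\left(6 \right)} = 16 \cdot 2 \frac{6^{2} \left(-5 - 72\right)}{6} = 32 \cdot \frac{1}{6} \cdot 36 \left(-5 - 72\right) = 32 \cdot \frac{1}{6} \cdot 36 \left(-77\right) = 32 \left(-462\right) = -14784$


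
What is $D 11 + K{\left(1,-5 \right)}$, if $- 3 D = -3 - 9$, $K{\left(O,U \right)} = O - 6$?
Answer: $39$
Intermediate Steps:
$K{\left(O,U \right)} = -6 + O$
$D = 4$ ($D = - \frac{-3 - 9}{3} = \left(- \frac{1}{3}\right) \left(-12\right) = 4$)
$D 11 + K{\left(1,-5 \right)} = 4 \cdot 11 + \left(-6 + 1\right) = 44 - 5 = 39$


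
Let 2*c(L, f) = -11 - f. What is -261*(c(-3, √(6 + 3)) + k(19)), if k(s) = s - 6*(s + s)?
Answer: 56376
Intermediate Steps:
k(s) = -11*s (k(s) = s - 12*s = -11*s)
c(L, f) = -11/2 - f/2 (c(L, f) = (-11 - f)/2 = -11/2 - f/2)
-261*(c(-3, √(6 + 3)) + k(19)) = -261*((-11/2 - √(6 + 3)/2) - 11*19) = -261*((-11/2 - √9/2) - 209) = -261*((-11/2 - ½*3) - 209) = -261*((-11/2 - 3/2) - 209) = -261*(-7 - 209) = -261*(-216) = 56376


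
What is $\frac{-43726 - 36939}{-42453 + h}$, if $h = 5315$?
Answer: $\frac{80665}{37138} \approx 2.172$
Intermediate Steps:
$\frac{-43726 - 36939}{-42453 + h} = \frac{-43726 - 36939}{-42453 + 5315} = - \frac{80665}{-37138} = \left(-80665\right) \left(- \frac{1}{37138}\right) = \frac{80665}{37138}$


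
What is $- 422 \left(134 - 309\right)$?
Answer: $73850$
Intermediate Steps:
$- 422 \left(134 - 309\right) = \left(-422\right) \left(-175\right) = 73850$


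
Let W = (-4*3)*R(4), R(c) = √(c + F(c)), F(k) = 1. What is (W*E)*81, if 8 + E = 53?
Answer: -43740*√5 ≈ -97806.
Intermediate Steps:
E = 45 (E = -8 + 53 = 45)
R(c) = √(1 + c) (R(c) = √(c + 1) = √(1 + c))
W = -12*√5 (W = (-4*3)*√(1 + 4) = -12*√5 ≈ -26.833)
(W*E)*81 = (-12*√5*45)*81 = -540*√5*81 = -43740*√5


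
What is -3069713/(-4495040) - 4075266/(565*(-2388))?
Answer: 74867339515/20215992896 ≈ 3.7034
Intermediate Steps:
-3069713/(-4495040) - 4075266/(565*(-2388)) = -3069713*(-1/4495040) - 4075266/(-1349220) = 3069713/4495040 - 4075266*(-1/1349220) = 3069713/4495040 + 679211/224870 = 74867339515/20215992896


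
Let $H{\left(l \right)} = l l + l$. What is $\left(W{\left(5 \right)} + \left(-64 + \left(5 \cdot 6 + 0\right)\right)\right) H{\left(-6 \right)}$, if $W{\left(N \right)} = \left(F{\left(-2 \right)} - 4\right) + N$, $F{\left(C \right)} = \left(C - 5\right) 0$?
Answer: $-990$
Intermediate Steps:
$H{\left(l \right)} = l + l^{2}$ ($H{\left(l \right)} = l^{2} + l = l + l^{2}$)
$F{\left(C \right)} = 0$ ($F{\left(C \right)} = \left(C - 5\right) 0 = \left(-5 + C\right) 0 = 0$)
$W{\left(N \right)} = -4 + N$ ($W{\left(N \right)} = \left(0 - 4\right) + N = -4 + N$)
$\left(W{\left(5 \right)} + \left(-64 + \left(5 \cdot 6 + 0\right)\right)\right) H{\left(-6 \right)} = \left(\left(-4 + 5\right) + \left(-64 + \left(5 \cdot 6 + 0\right)\right)\right) \left(- 6 \left(1 - 6\right)\right) = \left(1 + \left(-64 + \left(30 + 0\right)\right)\right) \left(\left(-6\right) \left(-5\right)\right) = \left(1 + \left(-64 + 30\right)\right) 30 = \left(1 - 34\right) 30 = \left(-33\right) 30 = -990$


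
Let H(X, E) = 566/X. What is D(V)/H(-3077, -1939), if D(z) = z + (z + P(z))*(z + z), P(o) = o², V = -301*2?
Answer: 670186308085/283 ≈ 2.3681e+9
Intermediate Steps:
V = -602
D(z) = z + 2*z*(z + z²) (D(z) = z + (z + z²)*(z + z) = z + (z + z²)*(2*z) = z + 2*z*(z + z²))
D(V)/H(-3077, -1939) = (-602*(1 + 2*(-602) + 2*(-602)²))/((566/(-3077))) = (-602*(1 - 1204 + 2*362404))/((566*(-1/3077))) = (-602*(1 - 1204 + 724808))/(-566/3077) = -602*723605*(-3077/566) = -435610210*(-3077/566) = 670186308085/283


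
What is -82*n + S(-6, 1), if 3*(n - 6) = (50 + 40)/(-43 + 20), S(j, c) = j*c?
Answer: -8994/23 ≈ -391.04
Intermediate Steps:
S(j, c) = c*j
n = 108/23 (n = 6 + ((50 + 40)/(-43 + 20))/3 = 6 + (90/(-23))/3 = 6 + (90*(-1/23))/3 = 6 + (⅓)*(-90/23) = 6 - 30/23 = 108/23 ≈ 4.6956)
-82*n + S(-6, 1) = -82*108/23 + 1*(-6) = -8856/23 - 6 = -8994/23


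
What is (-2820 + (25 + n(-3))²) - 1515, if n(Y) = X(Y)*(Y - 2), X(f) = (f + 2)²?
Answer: -3935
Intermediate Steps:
X(f) = (2 + f)²
n(Y) = (2 + Y)²*(-2 + Y) (n(Y) = (2 + Y)²*(Y - 2) = (2 + Y)²*(-2 + Y))
(-2820 + (25 + n(-3))²) - 1515 = (-2820 + (25 + (2 - 3)²*(-2 - 3))²) - 1515 = (-2820 + (25 + (-1)²*(-5))²) - 1515 = (-2820 + (25 + 1*(-5))²) - 1515 = (-2820 + (25 - 5)²) - 1515 = (-2820 + 20²) - 1515 = (-2820 + 400) - 1515 = -2420 - 1515 = -3935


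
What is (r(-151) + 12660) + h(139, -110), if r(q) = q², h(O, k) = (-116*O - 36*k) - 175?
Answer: 23122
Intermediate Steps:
h(O, k) = -175 - 116*O - 36*k
(r(-151) + 12660) + h(139, -110) = ((-151)² + 12660) + (-175 - 116*139 - 36*(-110)) = (22801 + 12660) + (-175 - 16124 + 3960) = 35461 - 12339 = 23122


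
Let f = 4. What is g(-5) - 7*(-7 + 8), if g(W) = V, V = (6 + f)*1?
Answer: 3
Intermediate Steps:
V = 10 (V = (6 + 4)*1 = 10*1 = 10)
g(W) = 10
g(-5) - 7*(-7 + 8) = 10 - 7*(-7 + 8) = 10 - 7*1 = 10 - 7 = 3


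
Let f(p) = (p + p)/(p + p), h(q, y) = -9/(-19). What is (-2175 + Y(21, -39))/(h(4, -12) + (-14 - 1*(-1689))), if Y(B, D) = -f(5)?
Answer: -20672/15917 ≈ -1.2987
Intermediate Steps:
h(q, y) = 9/19 (h(q, y) = -9*(-1/19) = 9/19)
f(p) = 1 (f(p) = (2*p)/((2*p)) = (2*p)*(1/(2*p)) = 1)
Y(B, D) = -1 (Y(B, D) = -1*1 = -1)
(-2175 + Y(21, -39))/(h(4, -12) + (-14 - 1*(-1689))) = (-2175 - 1)/(9/19 + (-14 - 1*(-1689))) = -2176/(9/19 + (-14 + 1689)) = -2176/(9/19 + 1675) = -2176/31834/19 = -2176*19/31834 = -20672/15917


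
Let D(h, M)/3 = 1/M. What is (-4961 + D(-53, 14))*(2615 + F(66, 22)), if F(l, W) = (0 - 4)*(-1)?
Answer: -181892169/14 ≈ -1.2992e+7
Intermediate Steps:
F(l, W) = 4 (F(l, W) = -4*(-1) = 4)
D(h, M) = 3/M (D(h, M) = 3*(1/M) = 3/M)
(-4961 + D(-53, 14))*(2615 + F(66, 22)) = (-4961 + 3/14)*(2615 + 4) = (-4961 + 3*(1/14))*2619 = (-4961 + 3/14)*2619 = -69451/14*2619 = -181892169/14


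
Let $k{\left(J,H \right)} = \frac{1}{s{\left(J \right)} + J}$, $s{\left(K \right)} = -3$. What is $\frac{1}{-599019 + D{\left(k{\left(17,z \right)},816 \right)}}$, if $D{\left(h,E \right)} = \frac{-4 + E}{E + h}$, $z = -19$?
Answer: $- \frac{11425}{6843780707} \approx -1.6694 \cdot 10^{-6}$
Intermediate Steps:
$k{\left(J,H \right)} = \frac{1}{-3 + J}$
$D{\left(h,E \right)} = \frac{-4 + E}{E + h}$
$\frac{1}{-599019 + D{\left(k{\left(17,z \right)},816 \right)}} = \frac{1}{-599019 + \frac{-4 + 816}{816 + \frac{1}{-3 + 17}}} = \frac{1}{-599019 + \frac{1}{816 + \frac{1}{14}} \cdot 812} = \frac{1}{-599019 + \frac{1}{\frac{11425}{14}} \cdot 812} = \frac{1}{-599019 + \frac{14}{11425} \cdot 812} = \frac{1}{-599019 + \frac{11368}{11425}} = \frac{1}{- \frac{6843780707}{11425}} = - \frac{11425}{6843780707}$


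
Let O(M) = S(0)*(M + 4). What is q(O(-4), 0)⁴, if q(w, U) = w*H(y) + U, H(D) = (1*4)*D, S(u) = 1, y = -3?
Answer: 0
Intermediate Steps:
H(D) = 4*D
O(M) = 4 + M (O(M) = 1*(M + 4) = 1*(4 + M) = 4 + M)
q(w, U) = U - 12*w (q(w, U) = w*(4*(-3)) + U = w*(-12) + U = -12*w + U = U - 12*w)
q(O(-4), 0)⁴ = (0 - 12*(4 - 4))⁴ = (0 - 12*0)⁴ = (0 + 0)⁴ = 0⁴ = 0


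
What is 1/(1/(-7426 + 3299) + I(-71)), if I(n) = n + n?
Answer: -4127/586035 ≈ -0.0070422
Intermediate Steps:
I(n) = 2*n
1/(1/(-7426 + 3299) + I(-71)) = 1/(1/(-7426 + 3299) + 2*(-71)) = 1/(1/(-4127) - 142) = 1/(-1/4127 - 142) = 1/(-586035/4127) = -4127/586035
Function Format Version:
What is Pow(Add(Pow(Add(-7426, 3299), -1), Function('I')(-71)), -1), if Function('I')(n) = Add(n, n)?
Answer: Rational(-4127, 586035) ≈ -0.0070422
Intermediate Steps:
Function('I')(n) = Mul(2, n)
Pow(Add(Pow(Add(-7426, 3299), -1), Function('I')(-71)), -1) = Pow(Add(Pow(Add(-7426, 3299), -1), Mul(2, -71)), -1) = Pow(Add(Pow(-4127, -1), -142), -1) = Pow(Add(Rational(-1, 4127), -142), -1) = Pow(Rational(-586035, 4127), -1) = Rational(-4127, 586035)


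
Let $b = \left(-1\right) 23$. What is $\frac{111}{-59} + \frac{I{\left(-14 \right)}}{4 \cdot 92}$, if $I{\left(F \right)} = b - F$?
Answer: $- \frac{41379}{21712} \approx -1.9058$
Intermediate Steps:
$b = -23$
$I{\left(F \right)} = -23 - F$
$\frac{111}{-59} + \frac{I{\left(-14 \right)}}{4 \cdot 92} = \frac{111}{-59} + \frac{-23 - -14}{4 \cdot 92} = 111 \left(- \frac{1}{59}\right) + \frac{-23 + 14}{368} = - \frac{111}{59} - \frac{9}{368} = - \frac{41379}{21712}$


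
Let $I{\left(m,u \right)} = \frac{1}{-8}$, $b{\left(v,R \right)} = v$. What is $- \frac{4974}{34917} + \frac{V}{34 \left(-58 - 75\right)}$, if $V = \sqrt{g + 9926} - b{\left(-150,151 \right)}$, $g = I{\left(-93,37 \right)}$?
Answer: $- \frac{4621663}{26315779} - \frac{3 \sqrt{17646}}{18088} \approx -0.19766$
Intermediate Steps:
$I{\left(m,u \right)} = - \frac{1}{8}$
$g = - \frac{1}{8} \approx -0.125$
$V = 150 + \frac{3 \sqrt{17646}}{4}$ ($V = \sqrt{- \frac{1}{8} + 9926} - -150 = \sqrt{\frac{79407}{8}} + 150 = \frac{3 \sqrt{17646}}{4} + 150 = 150 + \frac{3 \sqrt{17646}}{4} \approx 249.63$)
$- \frac{4974}{34917} + \frac{V}{34 \left(-58 - 75\right)} = - \frac{4974}{34917} + \frac{150 + \frac{3 \sqrt{17646}}{4}}{34 \left(-58 - 75\right)} = \left(-4974\right) \frac{1}{34917} + \frac{150 + \frac{3 \sqrt{17646}}{4}}{34 \left(-133\right)} = - \frac{1658}{11639} + \frac{150 + \frac{3 \sqrt{17646}}{4}}{-4522} = - \frac{1658}{11639} + \left(150 + \frac{3 \sqrt{17646}}{4}\right) \left(- \frac{1}{4522}\right) = - \frac{1658}{11639} - \left(\frac{75}{2261} + \frac{3 \sqrt{17646}}{18088}\right) = - \frac{4621663}{26315779} - \frac{3 \sqrt{17646}}{18088}$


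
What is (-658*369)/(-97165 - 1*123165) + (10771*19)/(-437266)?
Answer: 1607335399/2535337310 ≈ 0.63397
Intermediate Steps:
(-658*369)/(-97165 - 1*123165) + (10771*19)/(-437266) = -242802/(-97165 - 123165) + 204649*(-1/437266) = -242802/(-220330) - 10771/23014 = -242802*(-1/220330) - 10771/23014 = 121401/110165 - 10771/23014 = 1607335399/2535337310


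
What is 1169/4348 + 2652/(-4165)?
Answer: -391883/1065260 ≈ -0.36788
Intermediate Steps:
1169/4348 + 2652/(-4165) = 1169*(1/4348) + 2652*(-1/4165) = 1169/4348 - 156/245 = -391883/1065260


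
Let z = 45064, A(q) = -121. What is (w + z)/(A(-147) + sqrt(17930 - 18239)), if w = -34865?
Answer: -1234079/14950 - 10199*I*sqrt(309)/14950 ≈ -82.547 - 11.992*I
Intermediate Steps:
(w + z)/(A(-147) + sqrt(17930 - 18239)) = (-34865 + 45064)/(-121 + sqrt(17930 - 18239)) = 10199/(-121 + sqrt(-309)) = 10199/(-121 + I*sqrt(309))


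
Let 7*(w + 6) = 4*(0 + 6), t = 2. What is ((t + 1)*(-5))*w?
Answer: 270/7 ≈ 38.571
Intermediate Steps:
w = -18/7 (w = -6 + (4*(0 + 6))/7 = -6 + (4*6)/7 = -6 + (⅐)*24 = -6 + 24/7 = -18/7 ≈ -2.5714)
((t + 1)*(-5))*w = ((2 + 1)*(-5))*(-18/7) = (3*(-5))*(-18/7) = -15*(-18/7) = 270/7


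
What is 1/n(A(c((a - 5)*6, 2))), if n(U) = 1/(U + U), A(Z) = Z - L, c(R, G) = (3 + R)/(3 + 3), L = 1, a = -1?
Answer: -13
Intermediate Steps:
c(R, G) = ½ + R/6 (c(R, G) = (3 + R)/6 = (3 + R)*(⅙) = ½ + R/6)
A(Z) = -1 + Z (A(Z) = Z - 1*1 = Z - 1 = -1 + Z)
n(U) = 1/(2*U)
1/n(A(c((a - 5)*6, 2))) = 1/(1/(2*(-1 + (½ + ((-1 - 5)*6)/6)))) = 1/(1/(2*(-1 + (½ + (-6*6)/6)))) = 1/(1/(2*(-1 + (½ + (⅙)*(-36))))) = 1/(1/(2*(-1 + (½ - 6)))) = 1/(1/(2*(-1 - 11/2))) = 1/(1/(2*(-13/2))) = 1/((½)*(-2/13)) = 1/(-1/13) = -13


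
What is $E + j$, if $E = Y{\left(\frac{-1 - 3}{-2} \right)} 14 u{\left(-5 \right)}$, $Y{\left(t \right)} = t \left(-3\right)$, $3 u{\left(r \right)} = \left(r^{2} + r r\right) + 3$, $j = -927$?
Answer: $-2411$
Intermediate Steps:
$u{\left(r \right)} = 1 + \frac{2 r^{2}}{3}$ ($u{\left(r \right)} = \frac{\left(r^{2} + r r\right) + 3}{3} = \frac{\left(r^{2} + r^{2}\right) + 3}{3} = \frac{2 r^{2} + 3}{3} = \frac{3 + 2 r^{2}}{3} = 1 + \frac{2 r^{2}}{3}$)
$Y{\left(t \right)} = - 3 t$
$E = -1484$ ($E = - 3 \frac{-1 - 3}{-2} \cdot 14 \left(1 + \frac{2 \left(-5\right)^{2}}{3}\right) = - 3 \left(-1 - 3\right) \left(- \frac{1}{2}\right) 14 \left(1 + \frac{2}{3} \cdot 25\right) = - 3 \left(\left(-4\right) \left(- \frac{1}{2}\right)\right) 14 \left(1 + \frac{50}{3}\right) = \left(-3\right) 2 \cdot 14 \cdot \frac{53}{3} = \left(-6\right) 14 \cdot \frac{53}{3} = \left(-84\right) \frac{53}{3} = -1484$)
$E + j = -1484 - 927 = -2411$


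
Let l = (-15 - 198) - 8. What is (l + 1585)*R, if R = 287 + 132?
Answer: 571516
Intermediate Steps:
l = -221 (l = -213 - 8 = -221)
R = 419
(l + 1585)*R = (-221 + 1585)*419 = 1364*419 = 571516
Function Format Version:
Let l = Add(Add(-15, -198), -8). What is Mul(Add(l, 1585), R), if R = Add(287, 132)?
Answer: 571516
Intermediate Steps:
l = -221 (l = Add(-213, -8) = -221)
R = 419
Mul(Add(l, 1585), R) = Mul(Add(-221, 1585), 419) = Mul(1364, 419) = 571516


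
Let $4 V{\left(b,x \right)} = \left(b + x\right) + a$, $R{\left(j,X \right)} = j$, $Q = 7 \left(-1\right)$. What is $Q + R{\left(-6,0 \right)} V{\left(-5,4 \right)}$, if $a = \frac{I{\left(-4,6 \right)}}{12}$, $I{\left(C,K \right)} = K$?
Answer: $- \frac{25}{4} \approx -6.25$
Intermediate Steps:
$Q = -7$
$a = \frac{1}{2}$ ($a = \frac{6}{12} = 6 \cdot \frac{1}{12} = \frac{1}{2} \approx 0.5$)
$V{\left(b,x \right)} = \frac{1}{8} + \frac{b}{4} + \frac{x}{4}$ ($V{\left(b,x \right)} = \frac{\left(b + x\right) + \frac{1}{2}}{4} = \frac{\frac{1}{2} + b + x}{4} = \frac{1}{8} + \frac{b}{4} + \frac{x}{4}$)
$Q + R{\left(-6,0 \right)} V{\left(-5,4 \right)} = -7 - 6 \left(\frac{1}{8} + \frac{1}{4} \left(-5\right) + \frac{1}{4} \cdot 4\right) = -7 - 6 \left(\frac{1}{8} - \frac{5}{4} + 1\right) = -7 - - \frac{3}{4} = -7 + \frac{3}{4} = - \frac{25}{4}$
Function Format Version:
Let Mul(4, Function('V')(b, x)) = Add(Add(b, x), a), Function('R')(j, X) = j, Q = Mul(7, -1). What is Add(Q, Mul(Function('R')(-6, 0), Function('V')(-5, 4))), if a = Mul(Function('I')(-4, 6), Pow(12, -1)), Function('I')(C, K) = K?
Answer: Rational(-25, 4) ≈ -6.2500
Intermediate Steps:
Q = -7
a = Rational(1, 2) (a = Mul(6, Pow(12, -1)) = Mul(6, Rational(1, 12)) = Rational(1, 2) ≈ 0.50000)
Function('V')(b, x) = Add(Rational(1, 8), Mul(Rational(1, 4), b), Mul(Rational(1, 4), x)) (Function('V')(b, x) = Mul(Rational(1, 4), Add(Add(b, x), Rational(1, 2))) = Mul(Rational(1, 4), Add(Rational(1, 2), b, x)) = Add(Rational(1, 8), Mul(Rational(1, 4), b), Mul(Rational(1, 4), x)))
Add(Q, Mul(Function('R')(-6, 0), Function('V')(-5, 4))) = Add(-7, Mul(-6, Add(Rational(1, 8), Mul(Rational(1, 4), -5), Mul(Rational(1, 4), 4)))) = Add(-7, Mul(-6, Add(Rational(1, 8), Rational(-5, 4), 1))) = Add(-7, Mul(-6, Rational(-1, 8))) = Add(-7, Rational(3, 4)) = Rational(-25, 4)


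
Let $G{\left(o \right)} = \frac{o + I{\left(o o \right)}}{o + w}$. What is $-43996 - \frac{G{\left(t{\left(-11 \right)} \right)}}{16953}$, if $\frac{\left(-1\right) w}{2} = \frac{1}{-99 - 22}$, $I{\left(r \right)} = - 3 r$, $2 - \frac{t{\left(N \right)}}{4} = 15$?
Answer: $- \frac{2345743365182}{53317185} \approx -43996.0$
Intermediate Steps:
$t{\left(N \right)} = -52$ ($t{\left(N \right)} = 8 - 60 = -52$)
$w = \frac{2}{121}$ ($w = - \frac{2}{-99 - 22} = - \frac{2}{-121} = \left(-2\right) \left(- \frac{1}{121}\right) = \frac{2}{121} \approx 0.016529$)
$G{\left(o \right)} = \frac{o - 3 o^{2}}{\frac{2}{121} + o}$ ($G{\left(o \right)} = \frac{o - 3 o o}{o + \frac{2}{121}} = \frac{o - 3 o^{2}}{\frac{2}{121} + o}$)
$-43996 - \frac{G{\left(t{\left(-11 \right)} \right)}}{16953} = -43996 - \frac{121 \left(-52\right) \frac{1}{2 + 121 \left(-52\right)} \left(1 - -156\right)}{16953} = -43996 - 121 \left(-52\right) \frac{1}{2 - 6292} \left(1 + 156\right) \frac{1}{16953} = -43996 - 121 \left(-52\right) \frac{1}{-6290} \cdot 157 \cdot \frac{1}{16953} = -43996 - 121 \left(-52\right) \left(- \frac{1}{6290}\right) 157 \cdot \frac{1}{16953} = -43996 - \frac{493922}{3145} \cdot \frac{1}{16953} = -43996 - \frac{493922}{53317185} = - \frac{2345743365182}{53317185}$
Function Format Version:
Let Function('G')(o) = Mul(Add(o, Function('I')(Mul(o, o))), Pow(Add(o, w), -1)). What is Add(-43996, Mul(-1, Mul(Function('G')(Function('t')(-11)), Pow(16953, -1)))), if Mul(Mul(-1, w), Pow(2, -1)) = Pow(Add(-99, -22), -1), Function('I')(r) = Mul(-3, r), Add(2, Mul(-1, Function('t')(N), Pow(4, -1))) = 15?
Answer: Rational(-2345743365182, 53317185) ≈ -43996.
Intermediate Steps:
Function('t')(N) = -52 (Function('t')(N) = Add(8, Mul(-4, 15)) = Add(8, -60) = -52)
w = Rational(2, 121) (w = Mul(-2, Pow(Add(-99, -22), -1)) = Mul(-2, Pow(-121, -1)) = Mul(-2, Rational(-1, 121)) = Rational(2, 121) ≈ 0.016529)
Function('G')(o) = Mul(Pow(Add(Rational(2, 121), o), -1), Add(o, Mul(-3, Pow(o, 2)))) (Function('G')(o) = Mul(Add(o, Mul(-3, Mul(o, o))), Pow(Add(o, Rational(2, 121)), -1)) = Mul(Add(o, Mul(-3, Pow(o, 2))), Pow(Add(Rational(2, 121), o), -1)) = Mul(Pow(Add(Rational(2, 121), o), -1), Add(o, Mul(-3, Pow(o, 2)))))
Add(-43996, Mul(-1, Mul(Function('G')(Function('t')(-11)), Pow(16953, -1)))) = Add(-43996, Mul(-1, Mul(Mul(121, -52, Pow(Add(2, Mul(121, -52)), -1), Add(1, Mul(-3, -52))), Pow(16953, -1)))) = Add(-43996, Mul(-1, Mul(Mul(121, -52, Pow(Add(2, -6292), -1), Add(1, 156)), Rational(1, 16953)))) = Add(-43996, Mul(-1, Mul(Mul(121, -52, Pow(-6290, -1), 157), Rational(1, 16953)))) = Add(-43996, Mul(-1, Mul(Mul(121, -52, Rational(-1, 6290), 157), Rational(1, 16953)))) = Add(-43996, Mul(-1, Mul(Rational(493922, 3145), Rational(1, 16953)))) = Add(-43996, Mul(-1, Rational(493922, 53317185))) = Add(-43996, Rational(-493922, 53317185)) = Rational(-2345743365182, 53317185)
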